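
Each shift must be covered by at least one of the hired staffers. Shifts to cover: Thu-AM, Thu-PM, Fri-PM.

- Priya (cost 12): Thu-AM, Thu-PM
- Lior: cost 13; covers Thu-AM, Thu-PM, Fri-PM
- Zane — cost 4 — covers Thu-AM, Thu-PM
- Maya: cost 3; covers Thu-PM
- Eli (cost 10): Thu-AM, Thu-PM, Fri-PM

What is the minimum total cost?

10

The greedy cost-per-new-shift heuristic would pick Zane and Eli for 14, but a cheaper cover exists.
Eli alone covers Thu-AM, Thu-PM, Fri-PM — every shift.
Total cost: 10.
No cover costs less than 10.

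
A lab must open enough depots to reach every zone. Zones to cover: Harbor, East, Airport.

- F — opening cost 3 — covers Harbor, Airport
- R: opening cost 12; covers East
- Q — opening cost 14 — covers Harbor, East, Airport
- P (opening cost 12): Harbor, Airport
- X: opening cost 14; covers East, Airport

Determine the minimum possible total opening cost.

The greedy cost-per-new-zone heuristic would pick F and R for 15, but a cheaper cover exists.
Q alone covers Harbor, East, Airport — every zone.
Total opening cost: 14.
No cover costs less than 14.

14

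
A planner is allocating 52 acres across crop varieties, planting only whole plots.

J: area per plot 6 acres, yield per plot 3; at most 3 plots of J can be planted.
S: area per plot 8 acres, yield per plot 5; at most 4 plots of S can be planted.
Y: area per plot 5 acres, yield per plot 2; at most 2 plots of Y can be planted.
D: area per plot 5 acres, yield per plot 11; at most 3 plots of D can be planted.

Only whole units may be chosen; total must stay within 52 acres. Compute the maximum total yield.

55

This is a bounded integer knapsack.
D has the best ratio (11/5); taking only D gives at most 3×11 = 33 (stopped by the supply cap of 3).
Mixing does better — 4×S, 1×Y, and 3×D: area 52 ≤ 52, yield 4·5 + 1·2 + 3·11 = 55.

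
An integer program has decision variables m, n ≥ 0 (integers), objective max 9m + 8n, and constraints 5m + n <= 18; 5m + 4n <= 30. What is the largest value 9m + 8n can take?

Relaxing integrality, the LP optimum is 60.00 at (m,n) = (0, 7.5), which is not an integer point.
(m,n)=(2,5): 5·2+1·5=15≤18, 5·2+4·5=30≤30, objective 58.
(m,n)=(1,6): 5·1+1·6=11≤18, 5·1+4·6=29≤30, objective 57.
(m,n)=(0,7): 5·0+1·7=7≤18, 5·0+4·7=28≤30, objective 56.
(m,n)=(2,4): 5·2+1·4=14≤18, 5·2+4·4=26≤30, objective 50.
No feasible integer point exceeds 58.

58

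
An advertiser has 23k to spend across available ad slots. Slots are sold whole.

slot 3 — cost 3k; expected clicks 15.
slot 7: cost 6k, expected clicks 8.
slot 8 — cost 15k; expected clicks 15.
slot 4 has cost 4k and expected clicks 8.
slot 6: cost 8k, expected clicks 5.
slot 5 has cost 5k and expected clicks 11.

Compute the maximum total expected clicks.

42

Treat it as a binary knapsack problem.
Take slot 3, slot 7, slot 4, and slot 5: cost 3 + 6 + 4 + 5 = 18 ≤ 23, expected clicks 15 + 8 + 8 + 11 = 42.
No other feasible combination does better.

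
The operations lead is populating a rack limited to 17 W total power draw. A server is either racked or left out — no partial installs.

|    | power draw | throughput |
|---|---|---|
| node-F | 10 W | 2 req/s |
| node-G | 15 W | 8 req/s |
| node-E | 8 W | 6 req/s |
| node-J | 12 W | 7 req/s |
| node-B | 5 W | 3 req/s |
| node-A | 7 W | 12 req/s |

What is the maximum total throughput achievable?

Allowing fractional choices, the relaxed optimum would be about 19.2, but servers are indivisible.
node-B + node-A: power draw 5 + 7 = 12 ≤ 17, throughput 3 + 12 = 15.
node-E + node-A: power draw 8 + 7 = 15 ≤ 17, throughput 6 + 12 = 18.
Best is node-E and node-A with total throughput 18.

18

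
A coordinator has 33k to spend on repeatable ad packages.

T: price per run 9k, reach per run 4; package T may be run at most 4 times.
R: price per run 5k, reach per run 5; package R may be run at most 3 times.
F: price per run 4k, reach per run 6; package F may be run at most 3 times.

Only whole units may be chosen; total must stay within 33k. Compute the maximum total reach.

3×R and 3×F: price 27 ≤ 33, reach 3·5 + 3·6 = 33.
1×T, 2×R, and 3×F: price 31 ≤ 33, reach 1·4 + 2·5 + 3·6 = 32.
Best is 33.

33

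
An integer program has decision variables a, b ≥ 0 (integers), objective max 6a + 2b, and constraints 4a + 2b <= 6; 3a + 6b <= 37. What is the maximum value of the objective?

Relaxing integrality, the LP optimum is 9.00 at (a,b) = (1.5, 0), which is not an integer point.
(a,b)=(1,1): 4·1+2·1=6≤6, 3·1+6·1=9≤37, objective 8.
(a,b)=(1,0): 4·1+2·0=4≤6, 3·1+6·0=3≤37, objective 6.
(a,b)=(0,2): 4·0+2·2=4≤6, 3·0+6·2=12≤37, objective 4.
(a,b)=(0,1): 4·0+2·1=2≤6, 3·0+6·1=6≤37, objective 2.
The best lattice point is (1,1), giving 8.

8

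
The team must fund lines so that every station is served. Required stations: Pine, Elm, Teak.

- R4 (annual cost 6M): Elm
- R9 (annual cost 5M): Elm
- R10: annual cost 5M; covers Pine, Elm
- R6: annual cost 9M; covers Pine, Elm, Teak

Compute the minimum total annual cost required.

R6 alone covers Pine, Elm, Teak — every station.
Total annual cost: 9.

9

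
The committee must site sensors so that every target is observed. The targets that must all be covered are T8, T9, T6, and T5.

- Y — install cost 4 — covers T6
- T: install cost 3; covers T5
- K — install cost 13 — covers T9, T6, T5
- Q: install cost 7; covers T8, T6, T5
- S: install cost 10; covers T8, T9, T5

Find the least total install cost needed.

The greedy cost-per-new-target heuristic would pick Q and S for 17, but a cheaper cover exists.
Choose Y and S: together they cover T8, T9, T6, T5 — every target.
Total install cost: 4 + 10 = 14.
No cover costs less than 14.

14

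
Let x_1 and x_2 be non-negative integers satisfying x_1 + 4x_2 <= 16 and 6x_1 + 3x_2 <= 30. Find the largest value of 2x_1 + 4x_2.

(x_1,x_2)=(3,3): 1·3+4·3=15≤16, 6·3+3·3=27≤30, objective 18.
(x_1,x_2)=(4,2): 1·4+4·2=12≤16, 6·4+3·2=30≤30, objective 16.
The best lattice point is (3,3), giving 18.

18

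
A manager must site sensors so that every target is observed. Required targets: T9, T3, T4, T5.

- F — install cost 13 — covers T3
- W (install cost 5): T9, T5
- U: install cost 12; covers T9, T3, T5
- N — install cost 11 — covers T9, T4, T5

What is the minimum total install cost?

This is a weighted set-cover instance.
The greedy cost-per-new-target heuristic would pick W, N, and U for 28, but a cheaper cover exists.
Choose U and N: together they cover T9, T3, T4, T5 — every target.
Total install cost: 12 + 11 = 23.
No cover costs less than 23.

23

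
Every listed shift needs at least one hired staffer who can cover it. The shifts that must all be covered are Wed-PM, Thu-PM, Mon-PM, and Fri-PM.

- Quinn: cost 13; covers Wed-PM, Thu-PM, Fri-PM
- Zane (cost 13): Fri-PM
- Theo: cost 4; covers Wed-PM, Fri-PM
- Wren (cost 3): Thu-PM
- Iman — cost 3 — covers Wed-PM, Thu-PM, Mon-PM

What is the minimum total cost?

7

Choose Theo and Iman: together they cover Wed-PM, Thu-PM, Mon-PM, Fri-PM — every shift.
Total cost: 4 + 3 = 7.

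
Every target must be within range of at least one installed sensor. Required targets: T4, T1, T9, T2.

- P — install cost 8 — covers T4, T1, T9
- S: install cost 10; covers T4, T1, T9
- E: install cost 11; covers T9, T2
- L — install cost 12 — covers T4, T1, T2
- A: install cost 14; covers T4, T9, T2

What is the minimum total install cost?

19

Choose P and E: together they cover T4, T1, T9, T2 — every target.
Total install cost: 8 + 11 = 19.
No cover costs less than 19.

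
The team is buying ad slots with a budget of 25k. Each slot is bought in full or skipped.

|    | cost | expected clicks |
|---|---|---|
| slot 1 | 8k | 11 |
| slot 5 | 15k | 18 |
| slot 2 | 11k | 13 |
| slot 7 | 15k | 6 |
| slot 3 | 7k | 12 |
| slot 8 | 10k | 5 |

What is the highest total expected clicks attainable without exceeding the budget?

30

This is an integer program with binary decision variables.
slot 5 + slot 3: cost 15 + 7 = 22 ≤ 25, expected clicks 18 + 12 = 30.
slot 1 + slot 3 + slot 8: cost 8 + 7 + 10 = 25 ≤ 25, expected clicks 11 + 12 + 5 = 28.
slot 1 + slot 5: cost 8 + 15 = 23 ≤ 25, expected clicks 11 + 18 = 29.
Best is slot 5 and slot 3 with total expected clicks 30.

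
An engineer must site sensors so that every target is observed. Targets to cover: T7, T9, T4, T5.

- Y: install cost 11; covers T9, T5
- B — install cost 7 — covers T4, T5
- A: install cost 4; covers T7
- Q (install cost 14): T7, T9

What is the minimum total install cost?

21

Choose B and Q: together they cover T7, T9, T4, T5 — every target.
Total install cost: 7 + 14 = 21.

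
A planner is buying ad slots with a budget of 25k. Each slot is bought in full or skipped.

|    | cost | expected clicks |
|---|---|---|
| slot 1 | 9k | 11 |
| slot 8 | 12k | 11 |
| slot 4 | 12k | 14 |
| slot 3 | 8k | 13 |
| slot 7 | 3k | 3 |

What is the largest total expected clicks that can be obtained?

30

Treat it as a binary knapsack problem.
Take slot 4, slot 3, and slot 7: cost 12 + 8 + 3 = 23 ≤ 25, expected clicks 14 + 13 + 3 = 30.
No other feasible combination does better.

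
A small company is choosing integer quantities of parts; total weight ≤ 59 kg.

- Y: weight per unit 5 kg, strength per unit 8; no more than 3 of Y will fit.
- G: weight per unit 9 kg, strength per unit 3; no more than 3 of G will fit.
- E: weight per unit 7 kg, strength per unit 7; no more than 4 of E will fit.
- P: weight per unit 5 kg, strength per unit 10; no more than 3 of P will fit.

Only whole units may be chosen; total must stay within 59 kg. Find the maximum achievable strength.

82

3×Y, 4×E, and 3×P: weight 58 ≤ 59, strength 3·8 + 4·7 + 3·10 = 82.
3×Y, 3×E, and 3×P: weight 51 ≤ 59, strength 3·8 + 3·7 + 3·10 = 75.
Best is 82.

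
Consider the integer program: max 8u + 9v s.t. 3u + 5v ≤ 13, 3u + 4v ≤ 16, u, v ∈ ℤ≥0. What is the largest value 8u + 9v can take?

Relaxing integrality, the LP optimum is 34.67 at (u,v) = (4.33, 0), which is not an integer point.
(u,v)=(4,0): 3·4+5·0=12≤13, 3·4+4·0=12≤16, objective 32.
(u,v)=(3,0): 3·3+5·0=9≤13, 3·3+4·0=9≤16, objective 24.
No feasible integer point exceeds 32.

32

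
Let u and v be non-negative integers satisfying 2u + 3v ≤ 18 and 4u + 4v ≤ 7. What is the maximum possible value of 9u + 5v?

Relaxing integrality, the LP optimum is 15.75 at (u,v) = (1.75, 0), which is not an integer point.
(u,v)=(1,0): 2·1+3·0=2≤18, 4·1+4·0=4≤7, objective 9.
(u,v)=(0,1): 2·0+3·1=3≤18, 4·0+4·1=4≤7, objective 5.
The best lattice point is (1,0), giving 9.

9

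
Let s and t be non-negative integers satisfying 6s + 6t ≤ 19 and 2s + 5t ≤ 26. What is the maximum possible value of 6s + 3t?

18

The continuous relaxation peaks at (3.17, 0) with value 19.00; rounding to a feasible lattice point costs some objective.
(s,t)=(3,0): 6·3+6·0=18≤19, 2·3+5·0=6≤26, objective 18.
(s,t)=(2,1): 6·2+6·1=18≤19, 2·2+5·1=9≤26, objective 15.
(s,t)=(2,0): 6·2+6·0=12≤19, 2·2+5·0=4≤26, objective 12.
The best lattice point is (3,0), giving 18.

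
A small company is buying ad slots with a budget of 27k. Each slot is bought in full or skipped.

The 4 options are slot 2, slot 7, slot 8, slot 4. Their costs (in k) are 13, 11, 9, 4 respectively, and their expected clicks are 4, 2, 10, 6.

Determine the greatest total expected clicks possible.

20

slot 7 + slot 8 + slot 4: cost 11 + 9 + 4 = 24 ≤ 27, expected clicks 2 + 10 + 6 = 18.
slot 2 + slot 8 + slot 4: cost 13 + 9 + 4 = 26 ≤ 27, expected clicks 4 + 10 + 6 = 20.
Best is slot 2, slot 8, and slot 4 with total expected clicks 20.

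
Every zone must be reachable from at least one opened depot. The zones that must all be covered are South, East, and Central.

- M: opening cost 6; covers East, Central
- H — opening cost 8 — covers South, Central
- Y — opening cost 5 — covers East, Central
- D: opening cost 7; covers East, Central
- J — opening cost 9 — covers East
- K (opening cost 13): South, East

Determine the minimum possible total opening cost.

13

Choose H and Y: together they cover South, East, Central — every zone.
Total opening cost: 8 + 5 = 13.
No cover costs less than 13.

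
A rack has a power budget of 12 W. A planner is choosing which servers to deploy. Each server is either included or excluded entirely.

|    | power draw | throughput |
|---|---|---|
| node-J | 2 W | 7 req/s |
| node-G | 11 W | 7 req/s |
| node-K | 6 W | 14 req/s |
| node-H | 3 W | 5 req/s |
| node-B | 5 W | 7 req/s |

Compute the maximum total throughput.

Take node-J, node-K, and node-H: power draw 2 + 6 + 3 = 11 ≤ 12, throughput 7 + 14 + 5 = 26.
No other feasible combination does better.

26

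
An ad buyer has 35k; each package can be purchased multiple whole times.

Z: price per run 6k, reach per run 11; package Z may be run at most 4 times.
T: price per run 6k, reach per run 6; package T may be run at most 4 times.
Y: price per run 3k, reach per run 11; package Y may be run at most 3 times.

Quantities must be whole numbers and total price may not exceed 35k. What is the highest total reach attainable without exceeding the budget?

77

Y has the best ratio (11/3); taking only Y gives at most 3×11 = 33 (stopped by the supply cap of 3).
Mixing does better — 4×Z and 3×Y: price 33 ≤ 35, reach 4·11 + 3·11 = 77.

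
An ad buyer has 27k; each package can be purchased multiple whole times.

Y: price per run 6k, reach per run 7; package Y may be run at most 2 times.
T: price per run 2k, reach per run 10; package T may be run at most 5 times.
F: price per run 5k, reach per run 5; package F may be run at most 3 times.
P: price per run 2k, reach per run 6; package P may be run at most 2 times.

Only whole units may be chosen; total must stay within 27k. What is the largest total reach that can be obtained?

1×Y, 5×T, 1×F, and 2×P: price 25 ≤ 27, reach 1·7 + 5·10 + 1·5 + 2·6 = 74.
2×Y, 5×T, and 2×P: price 26 ≤ 27, reach 2·7 + 5·10 + 2·6 = 76.
Best is 76.

76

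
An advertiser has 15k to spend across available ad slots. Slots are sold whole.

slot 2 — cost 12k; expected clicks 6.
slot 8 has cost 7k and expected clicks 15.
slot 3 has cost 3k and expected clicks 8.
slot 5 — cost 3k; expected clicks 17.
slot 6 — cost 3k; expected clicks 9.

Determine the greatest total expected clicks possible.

slot 8 + slot 5 + slot 6: cost 7 + 3 + 3 = 13 ≤ 15, expected clicks 15 + 17 + 9 = 41.
slot 8 + slot 3 + slot 5: cost 7 + 3 + 3 = 13 ≤ 15, expected clicks 15 + 8 + 17 = 40.
Best is slot 8, slot 5, and slot 6 with total expected clicks 41.

41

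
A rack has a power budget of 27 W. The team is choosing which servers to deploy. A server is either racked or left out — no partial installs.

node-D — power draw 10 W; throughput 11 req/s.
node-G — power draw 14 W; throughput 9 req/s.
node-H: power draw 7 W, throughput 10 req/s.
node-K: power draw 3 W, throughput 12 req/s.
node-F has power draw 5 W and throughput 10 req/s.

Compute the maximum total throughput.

This is a 0-1 knapsack instance.
Allowing fractional choices, the relaxed optimum would be about 44.3, but servers are indivisible.
node-D + node-H + node-K + node-F: power draw 10 + 7 + 3 + 5 = 25 ≤ 27, throughput 11 + 10 + 12 + 10 = 43.
node-D + node-K + node-F: power draw 10 + 3 + 5 = 18 ≤ 27, throughput 11 + 12 + 10 = 33.
Best is node-D, node-H, node-K, and node-F with total throughput 43.

43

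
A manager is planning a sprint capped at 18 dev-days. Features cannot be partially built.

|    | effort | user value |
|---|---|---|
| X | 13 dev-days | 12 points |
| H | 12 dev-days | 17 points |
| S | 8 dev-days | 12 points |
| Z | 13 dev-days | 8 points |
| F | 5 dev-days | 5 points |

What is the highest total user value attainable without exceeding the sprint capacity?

Allowing fractional choices, the relaxed optimum would be about 26.2, but features are indivisible.
H + F: effort 12 + 5 = 17 ≤ 18, user value 17 + 5 = 22.
S + F: effort 8 + 5 = 13 ≤ 18, user value 12 + 5 = 17.
H: effort 12 ≤ 18, user value 17.
Best is H and F with total user value 22.

22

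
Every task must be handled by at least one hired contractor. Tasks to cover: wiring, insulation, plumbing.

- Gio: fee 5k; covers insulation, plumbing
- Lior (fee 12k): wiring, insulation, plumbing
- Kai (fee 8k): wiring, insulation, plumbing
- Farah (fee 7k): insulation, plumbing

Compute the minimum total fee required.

Kai alone covers wiring, insulation, plumbing — every task.
Total fee: 8.

8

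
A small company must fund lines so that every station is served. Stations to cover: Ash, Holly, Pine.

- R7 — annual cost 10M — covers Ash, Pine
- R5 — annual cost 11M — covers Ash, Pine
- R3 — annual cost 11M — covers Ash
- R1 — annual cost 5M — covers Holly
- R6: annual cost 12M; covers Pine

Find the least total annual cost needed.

15

Choose R7 and R1: together they cover Ash, Holly, Pine — every station.
Total annual cost: 10 + 5 = 15.
No cover costs less than 15.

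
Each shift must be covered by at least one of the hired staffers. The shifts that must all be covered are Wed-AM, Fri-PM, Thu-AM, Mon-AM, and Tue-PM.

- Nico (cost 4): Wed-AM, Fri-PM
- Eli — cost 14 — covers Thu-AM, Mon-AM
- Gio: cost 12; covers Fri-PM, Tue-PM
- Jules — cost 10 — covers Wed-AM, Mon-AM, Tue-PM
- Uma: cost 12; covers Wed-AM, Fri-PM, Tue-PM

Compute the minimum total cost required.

The greedy cost-per-new-shift heuristic would pick Nico, Jules, and Eli for 28, but a cheaper cover exists.
Choose Eli and Uma: together they cover Wed-AM, Fri-PM, Thu-AM, Mon-AM, Tue-PM — every shift.
Total cost: 14 + 12 = 26.
No cover costs less than 26.

26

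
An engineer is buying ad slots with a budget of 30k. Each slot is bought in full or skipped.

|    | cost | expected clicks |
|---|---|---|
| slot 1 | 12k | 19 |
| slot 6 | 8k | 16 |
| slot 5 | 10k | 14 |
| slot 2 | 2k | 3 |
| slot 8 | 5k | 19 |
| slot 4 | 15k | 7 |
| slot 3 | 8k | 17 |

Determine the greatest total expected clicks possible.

Treat it as a binary knapsack problem.
slot 6 + slot 2 + slot 8 + slot 3: cost 8 + 2 + 5 + 8 = 23 ≤ 30, expected clicks 16 + 3 + 19 + 17 = 55.
slot 1 + slot 6 + slot 2 + slot 8: cost 12 + 8 + 2 + 5 = 27 ≤ 30, expected clicks 19 + 16 + 3 + 19 = 57.
slot 1 + slot 2 + slot 8 + slot 3: cost 12 + 2 + 5 + 8 = 27 ≤ 30, expected clicks 19 + 3 + 19 + 17 = 58.
Best is slot 1, slot 2, slot 8, and slot 3 with total expected clicks 58.

58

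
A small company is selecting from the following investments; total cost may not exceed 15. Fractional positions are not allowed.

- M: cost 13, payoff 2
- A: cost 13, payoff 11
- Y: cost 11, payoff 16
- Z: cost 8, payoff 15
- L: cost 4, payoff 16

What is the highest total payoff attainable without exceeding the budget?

This is a 0-1 knapsack instance.
Allowing fractional choices, the relaxed optimum would be about 35.4, but investments are indivisible.
Y + L: cost 11 + 4 = 15 ≤ 15, payoff 16 + 16 = 32.
L: cost 4 ≤ 15, payoff 16.
Z + L: cost 8 + 4 = 12 ≤ 15, payoff 15 + 16 = 31.
Best is Y and L with total payoff 32.

32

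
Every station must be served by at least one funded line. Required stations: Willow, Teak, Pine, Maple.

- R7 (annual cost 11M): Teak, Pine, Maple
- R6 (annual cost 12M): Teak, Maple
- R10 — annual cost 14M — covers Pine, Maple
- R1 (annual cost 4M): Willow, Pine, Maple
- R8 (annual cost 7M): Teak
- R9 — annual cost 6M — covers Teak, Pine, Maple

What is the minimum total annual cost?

10

This is a weighted set-cover instance.
Choose R1 and R9: together they cover Willow, Teak, Pine, Maple — every station.
Total annual cost: 4 + 6 = 10.
No cover costs less than 10.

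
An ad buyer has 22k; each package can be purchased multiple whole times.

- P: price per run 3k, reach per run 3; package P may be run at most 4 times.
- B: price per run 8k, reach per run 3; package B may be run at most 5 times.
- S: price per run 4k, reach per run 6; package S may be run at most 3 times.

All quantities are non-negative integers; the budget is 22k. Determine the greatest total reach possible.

27

Take 3×P and 3×S: price 21 ≤ 22, reach 3·3 + 3·6 = 27.
S has the best ratio (6/4) and is taken to its limit of 3; remaining capacity is filled optimally with the others.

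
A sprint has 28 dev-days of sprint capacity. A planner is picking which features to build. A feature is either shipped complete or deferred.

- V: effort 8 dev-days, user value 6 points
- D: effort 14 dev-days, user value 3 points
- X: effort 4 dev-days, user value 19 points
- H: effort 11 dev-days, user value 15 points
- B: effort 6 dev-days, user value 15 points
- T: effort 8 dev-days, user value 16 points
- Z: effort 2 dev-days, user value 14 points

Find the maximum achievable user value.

Take V, X, B, T, and Z: effort 8 + 4 + 6 + 8 + 2 = 28 ≤ 28, user value 6 + 19 + 15 + 16 + 14 = 70.
No other feasible combination does better.

70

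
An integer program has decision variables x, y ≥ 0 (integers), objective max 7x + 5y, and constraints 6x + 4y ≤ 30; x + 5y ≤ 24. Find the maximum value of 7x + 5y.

(x,y)=(3,3) is feasible, giving 36.
(x,y)=(2,4) is feasible, giving 34.
(x,y)=(3,2) is feasible, giving 31.
No feasible integer point exceeds 36.

36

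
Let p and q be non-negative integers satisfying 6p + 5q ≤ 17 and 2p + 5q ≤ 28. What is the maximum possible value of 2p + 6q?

18

Relaxing integrality, the LP optimum is 20.40 at (p,q) = (0, 3.4), which is not an integer point.
(p,q)=(0,3): 6·0+5·3=15≤17, 2·0+5·3=15≤28, objective 18.
(p,q)=(1,2): 6·1+5·2=16≤17, 2·1+5·2=12≤28, objective 14.
(p,q)=(0,2): 6·0+5·2=10≤17, 2·0+5·2=10≤28, objective 12.
No feasible integer point exceeds 18.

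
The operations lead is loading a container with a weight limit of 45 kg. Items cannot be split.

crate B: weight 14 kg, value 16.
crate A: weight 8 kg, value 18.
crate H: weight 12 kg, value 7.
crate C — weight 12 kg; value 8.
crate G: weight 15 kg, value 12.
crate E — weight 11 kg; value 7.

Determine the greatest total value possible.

Allowing fractional choices, the relaxed optimum would be about 51.3, but items are indivisible.
crate B + crate A + crate G: weight 14 + 8 + 15 = 37 ≤ 45, value 16 + 18 + 12 = 46.
crate B + crate A + crate H + crate E: weight 14 + 8 + 12 + 11 = 45 ≤ 45, value 16 + 18 + 7 + 7 = 48.
crate B + crate A + crate C + crate E: weight 14 + 8 + 12 + 11 = 45 ≤ 45, value 16 + 18 + 8 + 7 = 49.
Best is crate B, crate A, crate C, and crate E with total value 49.

49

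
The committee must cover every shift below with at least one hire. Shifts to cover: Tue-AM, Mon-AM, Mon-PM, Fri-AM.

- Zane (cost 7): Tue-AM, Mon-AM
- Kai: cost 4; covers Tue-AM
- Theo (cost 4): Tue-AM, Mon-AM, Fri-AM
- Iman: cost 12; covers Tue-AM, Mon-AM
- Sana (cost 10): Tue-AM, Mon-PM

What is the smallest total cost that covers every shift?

14

Choose Theo and Sana: together they cover Tue-AM, Mon-AM, Mon-PM, Fri-AM — every shift.
Total cost: 4 + 10 = 14.
No cover costs less than 14.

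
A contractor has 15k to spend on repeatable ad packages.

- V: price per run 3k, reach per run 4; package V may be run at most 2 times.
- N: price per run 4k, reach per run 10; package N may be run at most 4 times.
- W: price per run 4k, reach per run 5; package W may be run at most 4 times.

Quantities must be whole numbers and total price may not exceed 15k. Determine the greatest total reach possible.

Take 1×V and 3×N: price 15 ≤ 15, reach 1·4 + 3·10 = 34.
No other integer combination yields more.

34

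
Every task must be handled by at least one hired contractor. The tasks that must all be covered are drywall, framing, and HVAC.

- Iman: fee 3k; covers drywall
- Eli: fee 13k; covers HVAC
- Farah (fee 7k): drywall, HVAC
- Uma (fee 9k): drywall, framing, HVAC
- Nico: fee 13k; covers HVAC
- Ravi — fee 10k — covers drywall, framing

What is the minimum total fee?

The greedy cost-per-new-task heuristic would pick Iman and Uma for 12, but a cheaper cover exists.
Uma alone covers drywall, framing, HVAC — every task.
Total fee: 9.
No cover costs less than 9.

9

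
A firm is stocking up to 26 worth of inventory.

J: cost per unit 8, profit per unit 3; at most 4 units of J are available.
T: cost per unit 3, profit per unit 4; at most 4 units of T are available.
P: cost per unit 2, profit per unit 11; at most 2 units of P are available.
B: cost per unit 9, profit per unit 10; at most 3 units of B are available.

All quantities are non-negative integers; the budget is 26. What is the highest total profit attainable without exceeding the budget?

1×T, 2×P, and 2×B: cost 25 ≤ 26, profit 1·4 + 2·11 + 2·10 = 46.
4×T, 2×P, and 1×B: cost 25 ≤ 26, profit 4·4 + 2·11 + 1·10 = 48.
Best is 48.

48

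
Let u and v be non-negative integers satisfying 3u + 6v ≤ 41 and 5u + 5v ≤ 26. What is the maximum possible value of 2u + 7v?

The continuous relaxation peaks at (0, 5.2) with value 36.40; rounding to a feasible lattice point costs some objective.
(u,v)=(0,5): 3·0+6·5=30≤41, 5·0+5·5=25≤26, objective 35.
(u,v)=(1,4): 3·1+6·4=27≤41, 5·1+5·4=25≤26, objective 30.
(u,v)=(0,4): 3·0+6·4=24≤41, 5·0+5·4=20≤26, objective 28.
No feasible integer point exceeds 35.

35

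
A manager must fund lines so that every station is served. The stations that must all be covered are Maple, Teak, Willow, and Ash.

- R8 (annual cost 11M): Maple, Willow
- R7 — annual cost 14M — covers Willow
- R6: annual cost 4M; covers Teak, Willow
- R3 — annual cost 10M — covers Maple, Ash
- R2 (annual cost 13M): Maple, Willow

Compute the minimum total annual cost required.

14

This is a weighted set-cover instance.
Choose R6 and R3: together they cover Maple, Teak, Willow, Ash — every station.
Total annual cost: 4 + 10 = 14.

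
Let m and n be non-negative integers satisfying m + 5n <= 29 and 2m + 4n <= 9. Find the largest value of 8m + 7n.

32

Relaxing integrality, the LP optimum is 36.00 at (m,n) = (4.5, 0), which is not an integer point.
(m,n)=(4,0): 1·4+5·0=4≤29, 2·4+4·0=8≤9, objective 32.
(m,n)=(3,0): 1·3+5·0=3≤29, 2·3+4·0=6≤9, objective 24.
Maximum is 32 at (m,n)=(4,0).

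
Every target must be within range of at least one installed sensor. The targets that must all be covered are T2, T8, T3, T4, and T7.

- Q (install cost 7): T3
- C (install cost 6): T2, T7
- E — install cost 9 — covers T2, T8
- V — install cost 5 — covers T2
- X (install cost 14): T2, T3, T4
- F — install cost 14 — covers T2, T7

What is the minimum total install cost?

This is a weighted set-cover instance.
The greedy cost-per-new-target heuristic would pick C, Q, E, and X for 36, but a cheaper cover exists.
Choose C, E, and X: together they cover T2, T8, T3, T4, T7 — every target.
Total install cost: 6 + 9 + 14 = 29.
No cover costs less than 29.

29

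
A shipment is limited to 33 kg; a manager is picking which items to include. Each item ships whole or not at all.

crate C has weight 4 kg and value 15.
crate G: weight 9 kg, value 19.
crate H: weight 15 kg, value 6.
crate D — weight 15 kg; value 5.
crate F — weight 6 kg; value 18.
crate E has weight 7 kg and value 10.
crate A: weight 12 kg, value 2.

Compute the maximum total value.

62

Take crate C, crate G, crate F, and crate E: weight 4 + 9 + 6 + 7 = 26 ≤ 33, value 15 + 19 + 18 + 10 = 62.
No other feasible combination does better.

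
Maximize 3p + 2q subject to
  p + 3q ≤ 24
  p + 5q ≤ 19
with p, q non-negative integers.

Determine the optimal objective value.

(p,q)=(19,0): 1·19+3·0=19≤24, 1·19+5·0=19≤19, objective 57.
(p,q)=(18,0): 1·18+3·0=18≤24, 1·18+5·0=18≤19, objective 54.
Maximum is 57 at (p,q)=(19,0).

57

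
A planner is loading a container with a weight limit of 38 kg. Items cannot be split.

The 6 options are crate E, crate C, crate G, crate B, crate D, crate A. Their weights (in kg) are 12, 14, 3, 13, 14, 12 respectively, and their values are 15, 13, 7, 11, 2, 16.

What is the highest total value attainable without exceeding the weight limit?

Take crate E, crate C, and crate A: weight 12 + 14 + 12 = 38 ≤ 38, value 15 + 13 + 16 = 44.
No other feasible combination does better.

44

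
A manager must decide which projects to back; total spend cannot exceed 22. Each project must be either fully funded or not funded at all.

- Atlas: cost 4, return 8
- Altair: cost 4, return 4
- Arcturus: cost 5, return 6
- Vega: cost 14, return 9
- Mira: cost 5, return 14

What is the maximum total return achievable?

Allowing fractional choices, the relaxed optimum would be about 34.6, but projects are indivisible.
Atlas + Arcturus + Mira: cost 4 + 5 + 5 = 14 ≤ 22, return 8 + 6 + 14 = 28.
Atlas + Altair + Arcturus + Mira: cost 4 + 4 + 5 + 5 = 18 ≤ 22, return 8 + 4 + 6 + 14 = 32.
Atlas + Altair + Mira: cost 4 + 4 + 5 = 13 ≤ 22, return 8 + 4 + 14 = 26.
Best is Atlas, Altair, Arcturus, and Mira with total return 32.

32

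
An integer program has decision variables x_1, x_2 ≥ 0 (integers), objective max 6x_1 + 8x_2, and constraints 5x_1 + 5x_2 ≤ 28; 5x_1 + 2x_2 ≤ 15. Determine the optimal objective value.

Relaxing integrality, the LP optimum is 44.80 at (x_1,x_2) = (0, 5.6), which is not an integer point.
(x_1,x_2)=(0,5): 5·0+5·5=25≤28, 5·0+2·5=10≤15, objective 40.
(x_1,x_2)=(1,4): 5·1+5·4=25≤28, 5·1+2·4=13≤15, objective 38.
The best lattice point is (0,5), giving 40.

40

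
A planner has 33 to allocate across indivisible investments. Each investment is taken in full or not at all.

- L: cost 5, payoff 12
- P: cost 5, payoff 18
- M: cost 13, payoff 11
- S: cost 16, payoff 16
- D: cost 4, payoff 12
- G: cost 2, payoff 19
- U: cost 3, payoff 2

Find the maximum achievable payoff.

77

This is a 0-1 knapsack instance.
Allowing fractional choices, the relaxed optimum would be about 77.8, but investments are indivisible.
L + P + M + D + G + U: cost 5 + 5 + 13 + 4 + 2 + 3 = 32 ≤ 33, payoff 12 + 18 + 11 + 12 + 19 + 2 = 74.
L + P + S + D + G: cost 5 + 5 + 16 + 4 + 2 = 32 ≤ 33, payoff 12 + 18 + 16 + 12 + 19 = 77.
L + P + M + D + G: cost 5 + 5 + 13 + 4 + 2 = 29 ≤ 33, payoff 12 + 18 + 11 + 12 + 19 = 72.
Best is L, P, S, D, and G with total payoff 77.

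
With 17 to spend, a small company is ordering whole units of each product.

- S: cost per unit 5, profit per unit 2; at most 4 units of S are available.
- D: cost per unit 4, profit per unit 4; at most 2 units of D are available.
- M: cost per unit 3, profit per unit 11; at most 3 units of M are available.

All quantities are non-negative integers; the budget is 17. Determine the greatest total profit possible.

41

M has the best ratio (11/3); taking only M gives at most 3×11 = 33 (stopped by the supply cap of 3).
Mixing does better — 2×D and 3×M: cost 17 ≤ 17, profit 2·4 + 3·11 = 41.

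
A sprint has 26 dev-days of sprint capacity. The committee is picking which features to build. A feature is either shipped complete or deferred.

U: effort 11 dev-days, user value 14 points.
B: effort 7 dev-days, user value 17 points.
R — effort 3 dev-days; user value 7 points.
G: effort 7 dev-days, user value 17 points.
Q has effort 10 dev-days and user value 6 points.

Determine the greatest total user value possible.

48

Allowing fractional choices, the relaxed optimum would be about 52.5, but features are indivisible.
B + R + G: effort 7 + 3 + 7 = 17 ≤ 26, user value 17 + 7 + 17 = 41.
U + B + G: effort 11 + 7 + 7 = 25 ≤ 26, user value 14 + 17 + 17 = 48.
Best is U, B, and G with total user value 48.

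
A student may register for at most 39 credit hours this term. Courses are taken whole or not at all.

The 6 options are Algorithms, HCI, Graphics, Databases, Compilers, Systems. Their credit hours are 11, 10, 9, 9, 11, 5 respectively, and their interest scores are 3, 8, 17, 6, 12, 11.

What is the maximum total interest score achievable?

48

Allowing fractional choices, the relaxed optimum would be about 50.7, but courses are indivisible.
HCI + Graphics + Compilers + Systems: credit hours 10 + 9 + 11 + 5 = 35 ≤ 39, interest score 8 + 17 + 12 + 11 = 48.
Graphics + Databases + Compilers + Systems: credit hours 9 + 9 + 11 + 5 = 34 ≤ 39, interest score 17 + 6 + 12 + 11 = 46.
Best is HCI, Graphics, Compilers, and Systems with total interest score 48.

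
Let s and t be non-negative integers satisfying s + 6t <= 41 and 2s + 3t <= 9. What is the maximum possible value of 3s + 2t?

Relaxing integrality, the LP optimum is 13.50 at (s,t) = (4.5, 0), which is not an integer point.
(s,t)=(4,0): 1·4+6·0=4≤41, 2·4+3·0=8≤9, objective 12.
(s,t)=(3,1): 1·3+6·1=9≤41, 2·3+3·1=9≤9, objective 11.
(s,t)=(3,0): 1·3+6·0=3≤41, 2·3+3·0=6≤9, objective 9.
No feasible integer point exceeds 12.

12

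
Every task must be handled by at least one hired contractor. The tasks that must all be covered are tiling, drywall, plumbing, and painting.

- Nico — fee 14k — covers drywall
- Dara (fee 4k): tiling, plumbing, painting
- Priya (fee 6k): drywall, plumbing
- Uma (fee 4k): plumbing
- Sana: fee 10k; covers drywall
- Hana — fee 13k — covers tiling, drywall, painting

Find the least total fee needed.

10

This is a weighted set-cover instance.
Choose Dara and Priya: together they cover tiling, drywall, plumbing, painting — every task.
Total fee: 4 + 6 = 10.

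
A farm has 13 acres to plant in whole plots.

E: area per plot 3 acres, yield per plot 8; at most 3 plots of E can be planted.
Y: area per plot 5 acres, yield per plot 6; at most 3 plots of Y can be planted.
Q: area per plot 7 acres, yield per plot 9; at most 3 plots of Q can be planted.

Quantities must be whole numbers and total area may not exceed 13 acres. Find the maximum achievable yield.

25

3×E: area 9 ≤ 13, yield 3·8 = 24.
2×E and 1×Q: area 13 ≤ 13, yield 2·8 + 1·9 = 25.
Best is 25.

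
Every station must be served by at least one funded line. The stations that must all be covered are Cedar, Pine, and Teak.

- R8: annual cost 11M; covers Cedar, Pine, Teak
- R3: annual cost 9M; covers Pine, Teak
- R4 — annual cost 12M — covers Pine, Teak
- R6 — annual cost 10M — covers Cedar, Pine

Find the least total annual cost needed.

R8 alone covers Cedar, Pine, Teak — every station.
Total annual cost: 11.
No cover costs less than 11.

11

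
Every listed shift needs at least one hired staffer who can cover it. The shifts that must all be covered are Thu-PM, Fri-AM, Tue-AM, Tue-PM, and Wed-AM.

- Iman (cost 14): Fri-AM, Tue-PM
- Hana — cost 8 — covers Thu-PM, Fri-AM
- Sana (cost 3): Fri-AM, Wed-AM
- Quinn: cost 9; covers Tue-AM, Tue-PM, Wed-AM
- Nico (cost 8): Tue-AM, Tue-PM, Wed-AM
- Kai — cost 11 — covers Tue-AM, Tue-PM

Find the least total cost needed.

16

The greedy cost-per-new-shift heuristic would pick Sana, Nico, and Hana for 19, but a cheaper cover exists.
Choose Hana and Nico: together they cover Thu-PM, Fri-AM, Tue-AM, Tue-PM, Wed-AM — every shift.
Total cost: 8 + 8 = 16.
No cover costs less than 16.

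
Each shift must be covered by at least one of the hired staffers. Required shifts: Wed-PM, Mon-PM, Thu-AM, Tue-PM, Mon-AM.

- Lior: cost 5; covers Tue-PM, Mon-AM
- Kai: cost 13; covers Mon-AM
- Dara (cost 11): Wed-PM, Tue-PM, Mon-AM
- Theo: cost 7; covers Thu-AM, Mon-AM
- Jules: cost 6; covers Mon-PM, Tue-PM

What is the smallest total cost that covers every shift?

24

This is a weighted set-cover instance.
The greedy cost-per-new-shift heuristic would pick Lior, Jules, Theo, and Dara for 29, but a cheaper cover exists.
Choose Dara, Theo, and Jules: together they cover Wed-PM, Mon-PM, Thu-AM, Tue-PM, Mon-AM — every shift.
Total cost: 11 + 7 + 6 = 24.
No cover costs less than 24.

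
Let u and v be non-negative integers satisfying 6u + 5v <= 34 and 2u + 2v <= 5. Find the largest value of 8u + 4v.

Relaxing integrality, the LP optimum is 20.00 at (u,v) = (2.5, 0), which is not an integer point.
(u,v)=(2,0): 6·2+5·0=12≤34, 2·2+2·0=4≤5, objective 16.
(u,v)=(1,1): 6·1+5·1=11≤34, 2·1+2·1=4≤5, objective 12.
The best lattice point is (2,0), giving 16.

16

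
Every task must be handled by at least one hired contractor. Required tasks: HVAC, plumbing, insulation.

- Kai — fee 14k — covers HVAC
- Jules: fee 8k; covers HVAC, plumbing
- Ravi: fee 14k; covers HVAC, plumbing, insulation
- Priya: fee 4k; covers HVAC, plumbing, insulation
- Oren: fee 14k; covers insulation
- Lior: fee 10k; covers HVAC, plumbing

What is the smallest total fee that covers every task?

This is an integer covering problem.
Priya alone covers HVAC, plumbing, insulation — every task.
Total fee: 4.
No cover costs less than 4.

4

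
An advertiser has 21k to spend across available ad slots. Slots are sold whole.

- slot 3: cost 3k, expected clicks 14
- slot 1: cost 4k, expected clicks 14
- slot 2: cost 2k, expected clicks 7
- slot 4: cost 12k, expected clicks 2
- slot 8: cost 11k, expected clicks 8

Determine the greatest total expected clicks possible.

43

slot 3 + slot 1 + slot 2 + slot 8: cost 3 + 4 + 2 + 11 = 20 ≤ 21, expected clicks 14 + 14 + 7 + 8 = 43.
slot 3 + slot 1 + slot 8: cost 3 + 4 + 11 = 18 ≤ 21, expected clicks 14 + 14 + 8 = 36.
slot 3 + slot 1 + slot 2 + slot 4: cost 3 + 4 + 2 + 12 = 21 ≤ 21, expected clicks 14 + 14 + 7 + 2 = 37.
Best is slot 3, slot 1, slot 2, and slot 8 with total expected clicks 43.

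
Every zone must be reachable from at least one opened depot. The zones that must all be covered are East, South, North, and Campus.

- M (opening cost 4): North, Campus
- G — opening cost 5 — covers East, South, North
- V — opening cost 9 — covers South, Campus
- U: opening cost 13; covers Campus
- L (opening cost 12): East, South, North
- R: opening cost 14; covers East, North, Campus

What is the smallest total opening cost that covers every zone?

9

Choose M and G: together they cover East, South, North, Campus — every zone.
Total opening cost: 4 + 5 = 9.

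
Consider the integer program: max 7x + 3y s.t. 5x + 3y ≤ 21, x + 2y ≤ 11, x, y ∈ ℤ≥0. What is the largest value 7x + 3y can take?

Relaxing integrality, the LP optimum is 29.40 at (x,y) = (4.2, 0), which is not an integer point.
(x,y)=(4,0): 5·4+3·0=20≤21, 1·4+2·0=4≤11, objective 28.
(x,y)=(3,1): 5·3+3·1=18≤21, 1·3+2·1=5≤11, objective 24.
(x,y)=(3,0): 5·3+3·0=15≤21, 1·3+2·0=3≤11, objective 21.
Maximum is 28 at (x,y)=(4,0).

28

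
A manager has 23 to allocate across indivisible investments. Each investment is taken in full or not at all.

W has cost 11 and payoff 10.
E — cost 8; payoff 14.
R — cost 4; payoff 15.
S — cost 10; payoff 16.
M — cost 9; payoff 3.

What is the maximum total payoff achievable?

Allowing fractional choices, the relaxed optimum would be about 45.9, but investments are indivisible.
W + E + R: cost 11 + 8 + 4 = 23 ≤ 23, payoff 10 + 14 + 15 = 39.
R + S + M: cost 4 + 10 + 9 = 23 ≤ 23, payoff 15 + 16 + 3 = 34.
E + R + S: cost 8 + 4 + 10 = 22 ≤ 23, payoff 14 + 15 + 16 = 45.
Best is E, R, and S with total payoff 45.

45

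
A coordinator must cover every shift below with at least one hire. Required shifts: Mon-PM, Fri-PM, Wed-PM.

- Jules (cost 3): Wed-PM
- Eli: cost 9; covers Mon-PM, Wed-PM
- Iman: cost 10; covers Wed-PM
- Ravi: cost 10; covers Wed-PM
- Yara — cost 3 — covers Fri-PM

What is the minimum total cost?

Choose Eli and Yara: together they cover Mon-PM, Fri-PM, Wed-PM — every shift.
Total cost: 9 + 3 = 12.

12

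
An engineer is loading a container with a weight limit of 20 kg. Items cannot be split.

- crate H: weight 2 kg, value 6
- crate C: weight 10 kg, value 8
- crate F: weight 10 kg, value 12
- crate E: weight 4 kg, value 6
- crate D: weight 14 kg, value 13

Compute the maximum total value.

25

Take crate H, crate E, and crate D: weight 2 + 4 + 14 = 20 ≤ 20, value 6 + 6 + 13 = 25.
No other feasible combination does better.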